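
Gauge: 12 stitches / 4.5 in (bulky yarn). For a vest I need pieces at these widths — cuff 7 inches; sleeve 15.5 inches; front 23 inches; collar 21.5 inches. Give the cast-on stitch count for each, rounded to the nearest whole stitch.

cuff 19; sleeve 41; front 61; collar 57.

Rate = 12/4.5 = 2.667 sts per in.
cuff: 7 × 2.667 = 18.67 → 19.
sleeve: 15.5 × 2.667 = 41.33 → 41.
front: 23 × 2.667 = 61.33 → 61.
collar: 21.5 × 2.667 = 57.33 → 57.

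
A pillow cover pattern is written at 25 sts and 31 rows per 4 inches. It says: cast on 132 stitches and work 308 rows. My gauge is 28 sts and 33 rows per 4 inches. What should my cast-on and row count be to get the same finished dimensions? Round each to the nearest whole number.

Stitches: 132 × 28/25 = 147.84 → 148.
Rows: 308 × 33/31 = 327.87 → 328.

Cast on 148 stitches; work 328 rows.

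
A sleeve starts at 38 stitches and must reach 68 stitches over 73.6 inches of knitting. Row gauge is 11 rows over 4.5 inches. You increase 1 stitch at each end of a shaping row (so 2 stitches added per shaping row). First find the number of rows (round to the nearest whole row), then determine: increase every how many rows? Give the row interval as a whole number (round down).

Increase every 12th row.

Rows = 73.6 × 2.444 = 179.9 → 180 rows.
Stitches to add: 30 → 15 shaping rows (at 2 st each).
180 / 15 = 12.00 → every 12 rows.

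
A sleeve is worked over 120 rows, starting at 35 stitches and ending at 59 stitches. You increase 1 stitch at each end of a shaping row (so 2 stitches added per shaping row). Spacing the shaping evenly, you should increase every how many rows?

Stitches to add: |59 − 35| = 24.
Shaping rows needed: 24 / 2 = 12.
120 rows / 12 = every 10 rows.

Increase every 10th row.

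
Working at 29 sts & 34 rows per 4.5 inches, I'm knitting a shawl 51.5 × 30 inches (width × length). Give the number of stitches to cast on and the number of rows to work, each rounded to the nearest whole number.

Cast on 332 stitches and work 227 rows.

Stitch gauge = 29/4.5 = 6.444 sts/in; 51.5 × 6.444 = 331.89 → 332 sts.
Row gauge = 34/4.5 = 7.556 rows/in; 30 × 7.556 = 226.67 → 227 rows.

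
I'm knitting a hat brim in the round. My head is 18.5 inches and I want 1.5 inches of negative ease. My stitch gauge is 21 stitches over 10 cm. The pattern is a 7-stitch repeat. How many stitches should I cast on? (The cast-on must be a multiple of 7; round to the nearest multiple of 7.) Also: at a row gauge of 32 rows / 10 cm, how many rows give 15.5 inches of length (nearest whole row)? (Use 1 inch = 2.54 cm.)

Finished = 18.5 − 1.5 = 17 inches.
17 inches × 2.54 = 43.18 cm.
21/10 = 2.1 sts per cm; 43.18 × 2.1 = 90.68 sts.
Nearest multiple of 7 → 91.
15.5 inches = 39.37 cm; × 3.2 = 125.98 → 126 rows.

Cast on 91 stitches; work 126 rows.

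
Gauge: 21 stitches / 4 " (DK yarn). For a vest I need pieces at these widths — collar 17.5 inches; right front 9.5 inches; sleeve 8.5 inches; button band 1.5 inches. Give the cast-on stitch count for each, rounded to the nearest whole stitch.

collar 92; right front 50; sleeve 45; button band 8.

Rate = 21/4 = 5.25 sts per in.
collar: 17.5 × 5.25 = 91.88 → 92.
right front: 9.5 × 5.25 = 49.88 → 50.
sleeve: 8.5 × 5.25 = 44.62 → 45.
button band: 1.5 × 5.25 = 7.88 → 8.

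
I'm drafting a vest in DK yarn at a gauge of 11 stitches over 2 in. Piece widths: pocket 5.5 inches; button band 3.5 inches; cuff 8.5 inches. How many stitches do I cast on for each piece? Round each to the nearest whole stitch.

Rate = 11/2 = 5.5 sts per in.
pocket: 5.5 × 5.5 = 30.25 → 30.
button band: 3.5 × 5.5 = 19.25 → 19.
cuff: 8.5 × 5.5 = 46.75 → 47.

pocket 30; button band 19; cuff 47.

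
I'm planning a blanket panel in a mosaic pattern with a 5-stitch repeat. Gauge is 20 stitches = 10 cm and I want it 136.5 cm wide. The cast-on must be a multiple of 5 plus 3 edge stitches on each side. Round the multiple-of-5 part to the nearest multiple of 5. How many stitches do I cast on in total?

20 / 10 = 2 sts per cm.
136.5 × 2 = 273.00 sts.
Less 6 edge sts → 267.00 for the repeat.
Nearest multiple of 5: 265.
Add back 6 edge sts → 271.

271 stitches.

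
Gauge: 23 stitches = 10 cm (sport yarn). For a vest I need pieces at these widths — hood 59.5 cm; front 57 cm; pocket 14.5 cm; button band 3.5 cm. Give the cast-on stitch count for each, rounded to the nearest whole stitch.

Rate = 23/10 = 2.3 sts per cm.
hood: 59.5 × 2.3 = 136.85 → 137.
front: 57 × 2.3 = 131.10 → 131.
pocket: 14.5 × 2.3 = 33.35 → 33.
button band: 3.5 × 2.3 = 8.05 → 8.

hood 137; front 131; pocket 33; button band 8.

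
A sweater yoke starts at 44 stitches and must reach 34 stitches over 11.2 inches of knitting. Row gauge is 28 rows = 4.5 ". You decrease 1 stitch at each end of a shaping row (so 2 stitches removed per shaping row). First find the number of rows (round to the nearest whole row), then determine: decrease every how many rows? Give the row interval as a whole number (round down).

Decrease every 14th row.

Rows = 11.2 × 6.222 = 69.7 → 70 rows.
Stitches to remove: 10 → 5 shaping rows (at 2 st each).
70 / 5 = 14.00 → every 14 rows.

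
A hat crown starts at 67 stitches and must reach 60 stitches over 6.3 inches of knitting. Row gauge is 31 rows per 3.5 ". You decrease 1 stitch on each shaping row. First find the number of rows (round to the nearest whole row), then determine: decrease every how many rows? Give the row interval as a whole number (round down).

Decrease every 8th row.

Rows = 6.3 × 8.857 = 55.8 → 56 rows.
Stitches to remove: 7 → 7 shaping rows (at 1 st each).
56 / 7 = 8.00 → every 8 rows.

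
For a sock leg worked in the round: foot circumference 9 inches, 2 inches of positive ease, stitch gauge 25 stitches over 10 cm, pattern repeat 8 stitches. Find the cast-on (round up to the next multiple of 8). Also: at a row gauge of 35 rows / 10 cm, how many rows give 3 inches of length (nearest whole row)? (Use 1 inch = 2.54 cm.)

Finished = 9 + 2 = 11 inches.
11 inches × 2.54 = 27.94 cm.
25/10 = 2.5 sts per cm; 27.94 × 2.5 = 69.85 sts.
Next multiple of 8 → 72.
3 inches = 7.62 cm; × 3.5 = 26.67 → 27 rows.

Cast on 72 stitches; work 27 rows.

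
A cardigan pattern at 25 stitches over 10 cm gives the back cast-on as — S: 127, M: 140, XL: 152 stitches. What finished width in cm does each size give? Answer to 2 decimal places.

S 50.80 cm; M 56.00 cm; XL 60.80 cm.

25/10 = 2.5 sts per cm.
S: 127 / 2.5 = 50.800 → 50.80 cm.
M: 140 / 2.5 = 56.000 → 56.00 cm.
XL: 152 / 2.5 = 60.800 → 60.80 cm.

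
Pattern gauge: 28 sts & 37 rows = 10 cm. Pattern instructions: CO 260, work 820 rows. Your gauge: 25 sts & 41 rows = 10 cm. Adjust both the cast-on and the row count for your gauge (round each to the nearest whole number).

Cast on 232 stitches; work 909 rows.

Stitches: 260 × 25/28 = 232.14 → 232.
Rows: 820 × 41/37 = 908.65 → 909.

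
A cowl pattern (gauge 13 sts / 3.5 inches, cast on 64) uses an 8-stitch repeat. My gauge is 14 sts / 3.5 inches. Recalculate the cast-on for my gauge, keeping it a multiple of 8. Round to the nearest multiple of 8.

72 stitches.

64 × 14 / 13 = 68.92.
Nearest multiple of 8: 72.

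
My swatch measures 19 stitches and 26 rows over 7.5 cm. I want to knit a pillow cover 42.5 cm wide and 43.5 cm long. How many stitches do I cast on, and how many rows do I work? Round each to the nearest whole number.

Cast on 108 stitches and work 151 rows.

Stitch gauge = 19/7.5 = 2.533 sts/cm; 42.5 × 2.533 = 107.67 → 108 sts.
Row gauge = 26/7.5 = 3.467 rows/cm; 43.5 × 3.467 = 150.80 → 151 rows.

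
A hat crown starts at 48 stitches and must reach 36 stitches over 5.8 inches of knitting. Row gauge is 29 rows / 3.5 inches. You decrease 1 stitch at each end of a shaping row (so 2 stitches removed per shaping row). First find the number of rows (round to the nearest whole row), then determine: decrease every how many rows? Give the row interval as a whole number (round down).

Decrease every 8th row.

Rows = 5.8 × 8.286 = 48.1 → 48 rows.
Stitches to remove: 12 → 6 shaping rows (at 2 st each).
48 / 6 = 8.00 → every 8 rows.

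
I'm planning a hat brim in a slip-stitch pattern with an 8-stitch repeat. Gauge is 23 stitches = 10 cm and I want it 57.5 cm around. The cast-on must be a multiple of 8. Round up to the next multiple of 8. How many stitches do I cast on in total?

23 / 10 = 2.3 sts per cm.
57.5 × 2.3 = 132.25 sts.
Next multiple of 8: 136.

136 stitches.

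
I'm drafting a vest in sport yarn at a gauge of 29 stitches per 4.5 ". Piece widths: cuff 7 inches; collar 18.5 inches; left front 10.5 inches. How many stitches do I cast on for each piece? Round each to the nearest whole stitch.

cuff 45; collar 119; left front 68.

Rate = 29/4.5 = 6.444 sts per in.
cuff: 7 × 6.444 = 45.11 → 45.
collar: 18.5 × 6.444 = 119.22 → 119.
left front: 10.5 × 6.444 = 67.67 → 68.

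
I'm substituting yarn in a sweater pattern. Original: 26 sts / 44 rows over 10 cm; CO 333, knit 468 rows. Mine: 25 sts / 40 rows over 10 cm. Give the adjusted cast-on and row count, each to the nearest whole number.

Stitches: 333 × 25/26 = 320.19 → 320.
Rows: 468 × 40/44 = 425.45 → 425.

Cast on 320 stitches; work 425 rows.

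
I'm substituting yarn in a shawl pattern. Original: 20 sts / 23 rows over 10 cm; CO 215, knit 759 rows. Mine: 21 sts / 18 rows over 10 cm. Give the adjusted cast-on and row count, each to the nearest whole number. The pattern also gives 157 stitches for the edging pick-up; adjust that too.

Stitches: 215 × 21/20 = 225.75 → 226.
Rows: 759 × 18/23 = 594.00 → 594.
edging pick-up: 157 × 21/20 = 164.85 → 165.

Cast on 226 stitches; work 594 rows; edging pick-up 165 stitches.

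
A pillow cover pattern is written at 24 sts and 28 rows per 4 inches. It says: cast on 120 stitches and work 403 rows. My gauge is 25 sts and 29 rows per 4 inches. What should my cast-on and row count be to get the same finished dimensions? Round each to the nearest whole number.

Cast on 125 stitches; work 417 rows.

Stitches: 120 × 25/24 = 125.00 → 125.
Rows: 403 × 29/28 = 417.39 → 417.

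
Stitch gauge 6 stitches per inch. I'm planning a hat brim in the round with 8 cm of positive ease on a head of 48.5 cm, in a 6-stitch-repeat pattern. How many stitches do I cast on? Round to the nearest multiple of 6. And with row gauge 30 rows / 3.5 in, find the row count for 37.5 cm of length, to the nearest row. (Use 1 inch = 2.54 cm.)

Cast on 132 stitches; work 127 rows.

Finished = 48.5 + 8 = 56.5 cm.
56.5 cm × 1/2.54 = 22.24 inches.
6/1 = 6 sts per in; 22.24 × 6 = 133.46 sts.
Nearest multiple of 6 → 132.
37.5 cm = 14.76 inches; × 8.571 = 126.55 → 127 rows.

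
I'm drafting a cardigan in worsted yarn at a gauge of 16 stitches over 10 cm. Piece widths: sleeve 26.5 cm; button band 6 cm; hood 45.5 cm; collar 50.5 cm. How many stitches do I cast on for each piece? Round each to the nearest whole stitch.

sleeve 42; button band 10; hood 73; collar 81.

Rate = 16/10 = 1.6 sts per cm.
sleeve: 26.5 × 1.6 = 42.40 → 42.
button band: 6 × 1.6 = 9.60 → 10.
hood: 45.5 × 1.6 = 72.80 → 73.
collar: 50.5 × 1.6 = 80.80 → 81.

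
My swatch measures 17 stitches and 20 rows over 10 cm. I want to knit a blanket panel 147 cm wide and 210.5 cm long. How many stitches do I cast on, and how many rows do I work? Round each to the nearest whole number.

Cast on 250 stitches and work 421 rows.

Stitch gauge = 17/10 = 1.7 sts/cm; 147 × 1.7 = 249.90 → 250 sts.
Row gauge = 20/10 = 2 rows/cm; 210.5 × 2 = 421.00 → 421 rows.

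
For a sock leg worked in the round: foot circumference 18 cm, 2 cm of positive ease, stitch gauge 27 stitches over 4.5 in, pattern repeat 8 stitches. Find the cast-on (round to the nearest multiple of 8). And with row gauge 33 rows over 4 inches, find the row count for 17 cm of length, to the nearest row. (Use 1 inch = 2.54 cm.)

Finished = 18 + 2 = 20 cm.
20 cm × 1/2.54 = 7.87 inches.
27/4.5 = 6 sts per in; 7.87 × 6 = 47.24 sts.
Nearest multiple of 8 → 48.
17 cm = 6.69 inches; × 8.25 = 55.22 → 55 rows.

Cast on 48 stitches; work 55 rows.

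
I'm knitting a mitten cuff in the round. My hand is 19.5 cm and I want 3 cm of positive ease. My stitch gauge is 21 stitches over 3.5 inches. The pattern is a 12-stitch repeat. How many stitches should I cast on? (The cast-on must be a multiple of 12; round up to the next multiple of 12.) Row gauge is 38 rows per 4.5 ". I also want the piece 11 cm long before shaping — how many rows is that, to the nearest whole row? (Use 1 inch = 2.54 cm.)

Finished = 19.5 + 3 = 22.5 cm.
22.5 cm × 1/2.54 = 8.86 inches.
21/3.5 = 6 sts per in; 8.86 × 6 = 53.15 sts.
Next multiple of 12 → 60.
11 cm = 4.33 inches; × 8.444 = 36.57 → 37 rows.

Cast on 60 stitches; work 37 rows.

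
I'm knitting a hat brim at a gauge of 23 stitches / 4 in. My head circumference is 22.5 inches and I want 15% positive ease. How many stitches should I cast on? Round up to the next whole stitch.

Finished = 22.5 × 1.15 = 25.88 in.
23 / 4 = 5.75 sts per inch.
25.88 × 5.75 = 148.78 sts.
→ 149 sts.

CO 149 sts.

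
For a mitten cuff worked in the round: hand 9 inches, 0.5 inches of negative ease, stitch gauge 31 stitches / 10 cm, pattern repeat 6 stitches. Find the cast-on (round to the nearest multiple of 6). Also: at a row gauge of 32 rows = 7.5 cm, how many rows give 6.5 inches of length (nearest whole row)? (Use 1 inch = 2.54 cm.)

Finished = 9 − 0.5 = 8.5 inches.
8.5 inches × 2.54 = 21.59 cm.
31/10 = 3.1 sts per cm; 21.59 × 3.1 = 66.93 sts.
Nearest multiple of 6 → 66.
6.5 inches = 16.51 cm; × 4.267 = 70.44 → 70 rows.

Cast on 66 stitches; work 70 rows.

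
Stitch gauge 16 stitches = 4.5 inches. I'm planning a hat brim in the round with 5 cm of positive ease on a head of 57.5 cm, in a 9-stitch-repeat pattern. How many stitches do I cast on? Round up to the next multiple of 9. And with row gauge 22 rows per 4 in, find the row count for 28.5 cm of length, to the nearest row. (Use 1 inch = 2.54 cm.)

Finished = 57.5 + 5 = 62.5 cm.
62.5 cm × 1/2.54 = 24.61 inches.
16/4.5 = 3.556 sts per in; 24.61 × 3.556 = 87.49 sts.
Next multiple of 9 → 90.
28.5 cm = 11.22 inches; × 5.5 = 61.71 → 62 rows.

Cast on 90 stitches; work 62 rows.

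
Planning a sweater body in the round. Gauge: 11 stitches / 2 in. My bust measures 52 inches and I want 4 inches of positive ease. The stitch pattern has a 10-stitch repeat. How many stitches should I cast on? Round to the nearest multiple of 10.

Cast on 310 stitches.

Finished = 52 + 4 = 56 inches.
11 / 2 = 5.5 sts/in.
56 × 5.5 = 308.00 sts.
Nearest multiple of 10: 310.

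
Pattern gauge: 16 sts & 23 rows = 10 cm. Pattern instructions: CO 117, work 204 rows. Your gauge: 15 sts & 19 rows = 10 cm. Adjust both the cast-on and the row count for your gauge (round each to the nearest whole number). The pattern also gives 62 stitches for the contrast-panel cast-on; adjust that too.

Stitches: 117 × 15/16 = 109.69 → 110.
Rows: 204 × 19/23 = 168.52 → 169.
contrast-panel cast-on: 62 × 15/16 = 58.12 → 58.

Cast on 110 stitches; work 169 rows; contrast-panel cast-on 58 stitches.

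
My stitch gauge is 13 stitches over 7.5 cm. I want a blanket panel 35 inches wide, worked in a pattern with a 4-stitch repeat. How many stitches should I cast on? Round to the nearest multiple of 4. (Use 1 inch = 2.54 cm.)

Cast on 156 stitches.

35 in = 35 × 2.54 = 88.90 cm.
13 / 7.5 = 1.733 sts/cm.
88.90 × 1.733 = 154.09 sts.
→ 156.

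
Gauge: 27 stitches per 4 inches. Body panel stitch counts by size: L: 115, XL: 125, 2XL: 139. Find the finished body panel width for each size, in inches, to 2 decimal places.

27/4 = 6.75 sts per in.
L: 115 / 6.75 = 17.037 → 17.04 in.
XL: 125 / 6.75 = 18.519 → 18.52 in.
2XL: 139 / 6.75 = 20.593 → 20.59 in.

L 17.04 inches; XL 18.52 inches; 2XL 20.59 inches.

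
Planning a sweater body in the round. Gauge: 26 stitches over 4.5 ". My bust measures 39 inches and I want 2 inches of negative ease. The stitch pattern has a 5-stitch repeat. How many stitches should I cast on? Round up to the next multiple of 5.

215 stitches.

Finished = 39 − 2 = 37 inches.
26 / 4.5 = 5.778 sts/in.
37 × 5.778 = 213.78 sts.
Next multiple of 5: 215.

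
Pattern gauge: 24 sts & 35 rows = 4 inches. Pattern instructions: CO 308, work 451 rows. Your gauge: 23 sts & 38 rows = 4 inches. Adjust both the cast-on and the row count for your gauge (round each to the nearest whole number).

Stitches: 308 × 23/24 = 295.17 → 295.
Rows: 451 × 38/35 = 489.66 → 490.

Cast on 295 stitches; work 490 rows.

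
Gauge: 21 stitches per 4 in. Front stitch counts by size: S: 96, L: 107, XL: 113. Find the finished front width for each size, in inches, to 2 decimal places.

21/4 = 5.25 sts per in.
S: 96 / 5.25 = 18.286 → 18.29 in.
L: 107 / 5.25 = 20.381 → 20.38 in.
XL: 113 / 5.25 = 21.524 → 21.52 in.

S 18.29 inches; L 20.38 inches; XL 21.52 inches.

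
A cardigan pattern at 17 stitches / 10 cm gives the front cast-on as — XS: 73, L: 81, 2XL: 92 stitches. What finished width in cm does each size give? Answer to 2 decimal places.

17/10 = 1.7 sts per cm.
XS: 73 / 1.7 = 42.941 → 42.94 cm.
L: 81 / 1.7 = 47.647 → 47.65 cm.
2XL: 92 / 1.7 = 54.118 → 54.12 cm.

XS 42.94 cm; L 47.65 cm; 2XL 54.12 cm.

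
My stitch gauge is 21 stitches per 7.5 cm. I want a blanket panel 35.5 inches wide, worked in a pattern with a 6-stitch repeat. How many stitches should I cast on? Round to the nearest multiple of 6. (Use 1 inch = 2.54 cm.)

35.5 in = 35.5 × 2.54 = 90.17 cm.
21 / 7.5 = 2.8 sts/cm.
90.17 × 2.8 = 252.48 sts.
→ 252.

252 stitches.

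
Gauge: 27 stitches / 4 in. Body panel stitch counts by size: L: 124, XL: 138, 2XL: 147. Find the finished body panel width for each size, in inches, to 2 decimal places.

L 18.37 inches; XL 20.44 inches; 2XL 21.78 inches.

27/4 = 6.75 sts per in.
L: 124 / 6.75 = 18.370 → 18.37 in.
XL: 138 / 6.75 = 20.444 → 20.44 in.
2XL: 147 / 6.75 = 21.778 → 21.78 in.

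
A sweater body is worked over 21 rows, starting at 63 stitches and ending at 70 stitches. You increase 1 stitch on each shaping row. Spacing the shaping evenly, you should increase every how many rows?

Stitches to add: |70 − 63| = 7.
Shaping rows needed: 7 / 1 = 7.
21 rows / 7 = every 3 rows.

Increase every 3rd row.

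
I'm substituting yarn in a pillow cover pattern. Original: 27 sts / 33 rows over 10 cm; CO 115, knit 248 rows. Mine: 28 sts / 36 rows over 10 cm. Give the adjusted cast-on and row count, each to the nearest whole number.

Stitches: 115 × 28/27 = 119.26 → 119.
Rows: 248 × 36/33 = 270.55 → 271.

Cast on 119 stitches; work 271 rows.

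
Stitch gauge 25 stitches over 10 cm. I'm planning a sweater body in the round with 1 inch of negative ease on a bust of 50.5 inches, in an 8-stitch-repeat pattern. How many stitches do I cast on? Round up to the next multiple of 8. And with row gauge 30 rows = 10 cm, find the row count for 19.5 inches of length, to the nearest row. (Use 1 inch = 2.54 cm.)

Cast on 320 stitches; work 149 rows.

Finished = 50.5 − 1 = 49.5 inches.
49.5 inches × 2.54 = 125.73 cm.
25/10 = 2.5 sts per cm; 125.73 × 2.5 = 314.32 sts.
Next multiple of 8 → 320.
19.5 inches = 49.53 cm; × 3 = 148.59 → 149 rows.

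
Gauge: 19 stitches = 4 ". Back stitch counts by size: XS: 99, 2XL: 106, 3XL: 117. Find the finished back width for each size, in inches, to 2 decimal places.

XS 20.84 inches; 2XL 22.32 inches; 3XL 24.63 inches.

19/4 = 4.75 sts per in.
XS: 99 / 4.75 = 20.842 → 20.84 in.
2XL: 106 / 4.75 = 22.316 → 22.32 in.
3XL: 117 / 4.75 = 24.632 → 24.63 in.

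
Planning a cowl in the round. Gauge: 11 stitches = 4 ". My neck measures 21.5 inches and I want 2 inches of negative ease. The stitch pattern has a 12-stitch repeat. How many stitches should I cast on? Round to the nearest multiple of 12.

Cast on 48 stitches.

Finished = 21.5 − 2 = 19.5 inches.
11 / 4 = 2.75 sts/in.
19.5 × 2.75 = 53.62 sts.
Nearest multiple of 12: 48.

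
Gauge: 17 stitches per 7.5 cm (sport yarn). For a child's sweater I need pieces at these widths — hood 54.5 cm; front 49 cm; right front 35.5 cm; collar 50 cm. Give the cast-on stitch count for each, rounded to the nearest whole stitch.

Rate = 17/7.5 = 2.267 sts per cm.
hood: 54.5 × 2.267 = 123.53 → 124.
front: 49 × 2.267 = 111.07 → 111.
right front: 35.5 × 2.267 = 80.47 → 80.
collar: 50 × 2.267 = 113.33 → 113.

hood 124; front 111; right front 80; collar 113.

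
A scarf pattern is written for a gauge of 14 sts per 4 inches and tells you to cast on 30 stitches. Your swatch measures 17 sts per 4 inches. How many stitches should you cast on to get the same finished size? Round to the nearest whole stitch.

Cast on 36 stitches.

Scale factor = 17 / 14 = 1.214.
30 × 17 / 14 = 36.43 sts.
→ 36 sts.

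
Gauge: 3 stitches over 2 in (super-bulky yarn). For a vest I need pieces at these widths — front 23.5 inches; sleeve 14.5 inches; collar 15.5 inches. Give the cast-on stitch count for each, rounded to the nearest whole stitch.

front 35; sleeve 22; collar 23.

Rate = 3/2 = 1.5 sts per in.
front: 23.5 × 1.5 = 35.25 → 35.
sleeve: 14.5 × 1.5 = 21.75 → 22.
collar: 15.5 × 1.5 = 23.25 → 23.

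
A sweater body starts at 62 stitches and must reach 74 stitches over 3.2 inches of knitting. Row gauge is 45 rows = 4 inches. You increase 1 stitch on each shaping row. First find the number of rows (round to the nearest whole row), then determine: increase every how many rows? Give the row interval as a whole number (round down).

Rows = 3.2 × 11.25 = 36.0 → 36 rows.
Stitches to add: 12 → 12 shaping rows (at 1 st each).
36 / 12 = 3.00 → every 3 rows.

Increase every 3rd row.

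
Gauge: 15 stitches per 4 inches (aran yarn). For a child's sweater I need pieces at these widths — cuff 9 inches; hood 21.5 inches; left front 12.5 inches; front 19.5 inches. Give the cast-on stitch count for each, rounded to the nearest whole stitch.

cuff 34; hood 81; left front 47; front 73.

Rate = 15/4 = 3.75 sts per in.
cuff: 9 × 3.75 = 33.75 → 34.
hood: 21.5 × 3.75 = 80.62 → 81.
left front: 12.5 × 3.75 = 46.88 → 47.
front: 19.5 × 3.75 = 73.12 → 73.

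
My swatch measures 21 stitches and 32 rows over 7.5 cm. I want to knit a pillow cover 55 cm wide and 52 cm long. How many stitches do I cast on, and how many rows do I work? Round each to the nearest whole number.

Stitch gauge = 21/7.5 = 2.8 sts/cm; 55 × 2.8 = 154.00 → 154 sts.
Row gauge = 32/7.5 = 4.267 rows/cm; 52 × 4.267 = 221.87 → 222 rows.

Cast on 154 stitches and work 222 rows.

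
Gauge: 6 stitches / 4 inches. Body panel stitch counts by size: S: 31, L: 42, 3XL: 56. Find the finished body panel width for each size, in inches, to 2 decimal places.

6/4 = 1.5 sts per in.
S: 31 / 1.5 = 20.667 → 20.67 in.
L: 42 / 1.5 = 28.000 → 28.00 in.
3XL: 56 / 1.5 = 37.333 → 37.33 in.

S 20.67 inches; L 28.00 inches; 3XL 37.33 inches.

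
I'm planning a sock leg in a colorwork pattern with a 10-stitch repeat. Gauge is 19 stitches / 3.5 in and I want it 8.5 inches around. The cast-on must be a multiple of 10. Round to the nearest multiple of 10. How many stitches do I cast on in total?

19 / 3.5 = 5.429 sts per inch.
8.5 × 5.429 = 46.14 sts.
Nearest multiple of 10: 50.

50 stitches.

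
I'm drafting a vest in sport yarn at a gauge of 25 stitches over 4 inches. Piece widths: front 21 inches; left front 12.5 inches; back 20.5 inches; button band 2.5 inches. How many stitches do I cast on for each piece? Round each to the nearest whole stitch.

front 131; left front 78; back 128; button band 16.

Rate = 25/4 = 6.25 sts per in.
front: 21 × 6.25 = 131.25 → 131.
left front: 12.5 × 6.25 = 78.12 → 78.
back: 20.5 × 6.25 = 128.12 → 128.
button band: 2.5 × 6.25 = 15.62 → 16.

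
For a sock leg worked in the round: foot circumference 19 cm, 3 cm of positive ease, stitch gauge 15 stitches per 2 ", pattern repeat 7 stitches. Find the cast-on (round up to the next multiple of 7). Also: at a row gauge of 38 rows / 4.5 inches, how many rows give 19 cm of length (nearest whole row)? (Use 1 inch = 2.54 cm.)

Cast on 70 stitches; work 63 rows.

Finished = 19 + 3 = 22 cm.
22 cm × 1/2.54 = 8.66 inches.
15/2 = 7.5 sts per in; 8.66 × 7.5 = 64.96 sts.
Next multiple of 7 → 70.
19 cm = 7.48 inches; × 8.444 = 63.17 → 63 rows.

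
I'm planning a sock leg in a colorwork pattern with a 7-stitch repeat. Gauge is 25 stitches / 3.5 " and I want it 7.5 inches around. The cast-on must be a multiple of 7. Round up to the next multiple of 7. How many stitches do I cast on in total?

25 / 3.5 = 7.143 sts per inch.
7.5 × 7.143 = 53.57 sts.
Next multiple of 7: 56.

CO 56 sts.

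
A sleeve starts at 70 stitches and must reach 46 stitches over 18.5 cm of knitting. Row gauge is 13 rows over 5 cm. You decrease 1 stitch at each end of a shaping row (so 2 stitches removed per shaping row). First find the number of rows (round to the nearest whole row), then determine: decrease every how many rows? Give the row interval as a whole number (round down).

Decrease every 4th row.

Rows = 18.5 × 2.6 = 48.1 → 48 rows.
Stitches to remove: 24 → 12 shaping rows (at 2 st each).
48 / 12 = 4.00 → every 4 rows.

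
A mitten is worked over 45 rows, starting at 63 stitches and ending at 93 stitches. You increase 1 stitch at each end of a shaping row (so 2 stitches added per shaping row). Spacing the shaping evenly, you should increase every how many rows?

Stitches to add: |93 − 63| = 30.
Shaping rows needed: 30 / 2 = 15.
45 rows / 15 = every 3 rows.

Increase every 3rd row.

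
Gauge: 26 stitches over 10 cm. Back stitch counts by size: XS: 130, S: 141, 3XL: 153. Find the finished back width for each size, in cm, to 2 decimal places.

26/10 = 2.6 sts per cm.
XS: 130 / 2.6 = 50.000 → 50.00 cm.
S: 141 / 2.6 = 54.231 → 54.23 cm.
3XL: 153 / 2.6 = 58.846 → 58.85 cm.

XS 50.00 cm; S 54.23 cm; 3XL 58.85 cm.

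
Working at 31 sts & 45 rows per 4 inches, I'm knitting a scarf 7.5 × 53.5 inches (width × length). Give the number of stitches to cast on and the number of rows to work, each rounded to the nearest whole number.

Cast on 58 stitches and work 602 rows.

Stitch gauge = 31/4 = 7.75 sts/in; 7.5 × 7.75 = 58.12 → 58 sts.
Row gauge = 45/4 = 11.25 rows/in; 53.5 × 11.25 = 601.88 → 602 rows.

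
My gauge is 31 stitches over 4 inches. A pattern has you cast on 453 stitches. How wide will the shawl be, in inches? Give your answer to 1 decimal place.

31 stitches / 4 inch = 7.75 stitches per inch.
453 / 7.75 = 58.45 inches.

58.5 inches.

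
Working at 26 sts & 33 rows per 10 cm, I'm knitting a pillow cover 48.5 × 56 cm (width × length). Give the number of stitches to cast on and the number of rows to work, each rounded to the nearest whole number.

Cast on 126 stitches and work 185 rows.

Stitch gauge = 26/10 = 2.6 sts/cm; 48.5 × 2.6 = 126.10 → 126 sts.
Row gauge = 33/10 = 3.3 rows/cm; 56 × 3.3 = 184.80 → 185 rows.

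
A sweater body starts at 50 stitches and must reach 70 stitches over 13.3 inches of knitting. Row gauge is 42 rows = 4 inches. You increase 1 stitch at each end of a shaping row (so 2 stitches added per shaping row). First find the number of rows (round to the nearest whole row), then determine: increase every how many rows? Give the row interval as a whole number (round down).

Increase every 14th row.

Rows = 13.3 × 10.5 = 139.7 → 140 rows.
Stitches to add: 20 → 10 shaping rows (at 2 st each).
140 / 10 = 14.00 → every 14 rows.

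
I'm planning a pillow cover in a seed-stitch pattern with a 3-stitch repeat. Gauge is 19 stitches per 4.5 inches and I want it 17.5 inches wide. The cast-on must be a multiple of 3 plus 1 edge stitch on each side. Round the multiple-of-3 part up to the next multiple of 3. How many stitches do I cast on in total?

19 / 4.5 = 4.222 sts per inch.
17.5 × 4.222 = 73.89 sts.
Less 2 edge sts → 71.89 for the repeat.
Next multiple of 3: 72.
Add back 2 edge sts → 74.

74 stitches.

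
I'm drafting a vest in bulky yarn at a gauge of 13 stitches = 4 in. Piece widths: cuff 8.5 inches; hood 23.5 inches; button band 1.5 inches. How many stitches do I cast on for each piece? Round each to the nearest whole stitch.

Rate = 13/4 = 3.25 sts per in.
cuff: 8.5 × 3.25 = 27.62 → 28.
hood: 23.5 × 3.25 = 76.38 → 76.
button band: 1.5 × 3.25 = 4.88 → 5.

cuff 28; hood 76; button band 5.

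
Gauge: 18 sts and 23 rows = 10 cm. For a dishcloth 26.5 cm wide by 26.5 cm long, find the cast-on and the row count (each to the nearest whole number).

Cast on 48 stitches and work 61 rows.

Stitch gauge = 18/10 = 1.8 sts/cm; 26.5 × 1.8 = 47.70 → 48 sts.
Row gauge = 23/10 = 2.3 rows/cm; 26.5 × 2.3 = 60.95 → 61 rows.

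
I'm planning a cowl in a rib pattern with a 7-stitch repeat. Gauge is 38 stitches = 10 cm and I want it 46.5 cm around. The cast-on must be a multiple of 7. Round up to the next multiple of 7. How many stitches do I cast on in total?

38 / 10 = 3.8 sts per cm.
46.5 × 3.8 = 176.70 sts.
Next multiple of 7: 182.

182 stitches.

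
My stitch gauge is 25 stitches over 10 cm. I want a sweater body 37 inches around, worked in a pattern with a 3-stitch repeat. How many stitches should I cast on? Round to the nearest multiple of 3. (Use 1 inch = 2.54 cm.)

Cast on 234 stitches.

37 in = 37 × 2.54 = 93.98 cm.
25 / 10 = 2.5 sts/cm.
93.98 × 2.5 = 234.95 sts.
→ 234.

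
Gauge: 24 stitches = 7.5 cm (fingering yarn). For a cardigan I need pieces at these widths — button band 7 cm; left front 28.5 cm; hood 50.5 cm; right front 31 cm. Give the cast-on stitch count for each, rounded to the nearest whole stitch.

Rate = 24/7.5 = 3.2 sts per cm.
button band: 7 × 3.2 = 22.40 → 22.
left front: 28.5 × 3.2 = 91.20 → 91.
hood: 50.5 × 3.2 = 161.60 → 162.
right front: 31 × 3.2 = 99.20 → 99.

button band 22; left front 91; hood 162; right front 99.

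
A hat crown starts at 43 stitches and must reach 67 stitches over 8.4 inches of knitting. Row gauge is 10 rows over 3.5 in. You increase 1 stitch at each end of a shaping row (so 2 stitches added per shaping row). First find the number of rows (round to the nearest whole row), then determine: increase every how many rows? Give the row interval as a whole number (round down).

Increase every 2nd row.

Rows = 8.4 × 2.857 = 24.0 → 24 rows.
Stitches to add: 24 → 12 shaping rows (at 2 st each).
24 / 12 = 2.00 → every 2 rows.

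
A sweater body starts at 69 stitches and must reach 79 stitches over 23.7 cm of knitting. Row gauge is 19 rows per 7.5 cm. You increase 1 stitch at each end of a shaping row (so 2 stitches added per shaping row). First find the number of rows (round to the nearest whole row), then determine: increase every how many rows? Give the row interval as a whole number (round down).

Rows = 23.7 × 2.533 = 60.0 → 60 rows.
Stitches to add: 10 → 5 shaping rows (at 2 st each).
60 / 5 = 12.00 → every 12 rows.

Increase every 12th row.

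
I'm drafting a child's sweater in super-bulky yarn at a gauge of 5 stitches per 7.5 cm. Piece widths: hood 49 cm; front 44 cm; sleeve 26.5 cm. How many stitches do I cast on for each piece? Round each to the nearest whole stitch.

Rate = 5/7.5 = 0.667 sts per cm.
hood: 49 × 0.667 = 32.67 → 33.
front: 44 × 0.667 = 29.33 → 29.
sleeve: 26.5 × 0.667 = 17.67 → 18.

hood 33; front 29; sleeve 18.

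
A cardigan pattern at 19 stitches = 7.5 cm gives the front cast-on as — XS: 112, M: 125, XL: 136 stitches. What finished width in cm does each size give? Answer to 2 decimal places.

XS 44.21 cm; M 49.34 cm; XL 53.68 cm.

19/7.5 = 2.533 sts per cm.
XS: 112 / 2.533 = 44.211 → 44.21 cm.
M: 125 / 2.533 = 49.342 → 49.34 cm.
XL: 136 / 2.533 = 53.684 → 53.68 cm.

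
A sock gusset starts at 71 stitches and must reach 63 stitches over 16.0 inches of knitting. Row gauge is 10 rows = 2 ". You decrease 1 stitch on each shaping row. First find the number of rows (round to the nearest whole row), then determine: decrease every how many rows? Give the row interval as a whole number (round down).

Rows = 16.0 × 5 = 80.0 → 80 rows.
Stitches to remove: 8 → 8 shaping rows (at 1 st each).
80 / 8 = 10.00 → every 10 rows.

Decrease every 10th row.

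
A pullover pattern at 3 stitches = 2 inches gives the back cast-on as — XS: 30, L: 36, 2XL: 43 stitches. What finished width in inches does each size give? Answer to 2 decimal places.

XS 20.00 inches; L 24.00 inches; 2XL 28.67 inches.

3/2 = 1.5 sts per in.
XS: 30 / 1.5 = 20.000 → 20.00 in.
L: 36 / 1.5 = 24.000 → 24.00 in.
2XL: 43 / 1.5 = 28.667 → 28.67 in.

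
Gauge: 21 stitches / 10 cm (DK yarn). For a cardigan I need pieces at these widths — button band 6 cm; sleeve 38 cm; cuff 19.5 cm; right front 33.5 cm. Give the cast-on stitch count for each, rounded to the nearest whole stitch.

button band 13; sleeve 80; cuff 41; right front 70.

Rate = 21/10 = 2.1 sts per cm.
button band: 6 × 2.1 = 12.60 → 13.
sleeve: 38 × 2.1 = 79.80 → 80.
cuff: 19.5 × 2.1 = 40.95 → 41.
right front: 33.5 × 2.1 = 70.35 → 70.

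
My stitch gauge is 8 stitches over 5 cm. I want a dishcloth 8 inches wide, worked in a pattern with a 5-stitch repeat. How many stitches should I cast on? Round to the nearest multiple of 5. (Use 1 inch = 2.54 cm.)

35 stitches.

8 in = 8 × 2.54 = 20.32 cm.
8 / 5 = 1.6 sts/cm.
20.32 × 1.6 = 32.51 sts.
→ 35.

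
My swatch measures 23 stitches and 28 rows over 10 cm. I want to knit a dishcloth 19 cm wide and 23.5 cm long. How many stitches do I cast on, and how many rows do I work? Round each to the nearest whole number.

Cast on 44 stitches and work 66 rows.

Stitch gauge = 23/10 = 2.3 sts/cm; 19 × 2.3 = 43.70 → 44 sts.
Row gauge = 28/10 = 2.8 rows/cm; 23.5 × 2.8 = 65.80 → 66 rows.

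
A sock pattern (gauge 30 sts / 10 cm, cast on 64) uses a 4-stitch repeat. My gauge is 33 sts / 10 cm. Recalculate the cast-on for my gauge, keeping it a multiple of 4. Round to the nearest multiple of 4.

64 × 33 / 30 = 70.40.
Nearest multiple of 4: 72.

72 stitches.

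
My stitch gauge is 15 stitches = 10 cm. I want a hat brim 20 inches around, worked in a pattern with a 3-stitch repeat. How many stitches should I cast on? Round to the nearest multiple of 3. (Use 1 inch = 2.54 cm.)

CO 75 sts.

20 in = 20 × 2.54 = 50.80 cm.
15 / 10 = 1.5 sts/cm.
50.80 × 1.5 = 76.20 sts.
→ 75.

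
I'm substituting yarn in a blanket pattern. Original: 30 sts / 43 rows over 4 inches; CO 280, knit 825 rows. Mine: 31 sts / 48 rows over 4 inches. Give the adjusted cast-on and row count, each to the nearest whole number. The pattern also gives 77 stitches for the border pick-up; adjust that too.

Cast on 289 stitches; work 921 rows; border pick-up 80 stitches.

Stitches: 280 × 31/30 = 289.33 → 289.
Rows: 825 × 48/43 = 920.93 → 921.
border pick-up: 77 × 31/30 = 79.57 → 80.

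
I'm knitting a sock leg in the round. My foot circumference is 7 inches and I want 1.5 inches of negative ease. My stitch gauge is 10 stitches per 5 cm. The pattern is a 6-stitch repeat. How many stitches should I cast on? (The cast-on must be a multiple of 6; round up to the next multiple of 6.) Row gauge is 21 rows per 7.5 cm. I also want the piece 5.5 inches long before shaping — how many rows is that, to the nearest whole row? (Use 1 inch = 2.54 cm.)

Cast on 30 stitches; work 39 rows.

Finished = 7 − 1.5 = 5.5 inches.
5.5 inches × 2.54 = 13.97 cm.
10/5 = 2 sts per cm; 13.97 × 2 = 27.94 sts.
Next multiple of 6 → 30.
5.5 inches = 13.97 cm; × 2.8 = 39.12 → 39 rows.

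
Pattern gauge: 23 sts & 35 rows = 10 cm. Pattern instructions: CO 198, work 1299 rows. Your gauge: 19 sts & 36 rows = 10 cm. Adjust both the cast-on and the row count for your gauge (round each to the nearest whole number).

Stitches: 198 × 19/23 = 163.57 → 164.
Rows: 1299 × 36/35 = 1336.11 → 1336.

Cast on 164 stitches; work 1336 rows.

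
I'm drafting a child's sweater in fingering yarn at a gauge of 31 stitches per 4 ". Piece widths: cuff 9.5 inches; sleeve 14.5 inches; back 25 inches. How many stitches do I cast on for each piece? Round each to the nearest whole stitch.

cuff 74; sleeve 112; back 194.

Rate = 31/4 = 7.75 sts per in.
cuff: 9.5 × 7.75 = 73.62 → 74.
sleeve: 14.5 × 7.75 = 112.38 → 112.
back: 25 × 7.75 = 193.75 → 194.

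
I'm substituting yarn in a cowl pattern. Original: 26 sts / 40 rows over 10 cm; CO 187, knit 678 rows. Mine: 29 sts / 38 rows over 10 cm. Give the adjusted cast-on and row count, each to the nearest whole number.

Cast on 209 stitches; work 644 rows.

Stitches: 187 × 29/26 = 208.58 → 209.
Rows: 678 × 38/40 = 644.10 → 644.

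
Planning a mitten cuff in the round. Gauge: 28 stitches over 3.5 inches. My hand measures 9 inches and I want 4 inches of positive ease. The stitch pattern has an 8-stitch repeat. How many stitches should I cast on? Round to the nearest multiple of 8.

Cast on 104 stitches.

Finished = 9 + 4 = 13 inches.
28 / 3.5 = 8 sts/in.
13 × 8 = 104.00 sts.
Nearest multiple of 8: 104.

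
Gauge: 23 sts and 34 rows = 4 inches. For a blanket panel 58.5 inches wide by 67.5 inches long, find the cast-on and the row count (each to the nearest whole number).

Stitch gauge = 23/4 = 5.75 sts/in; 58.5 × 5.75 = 336.38 → 336 sts.
Row gauge = 34/4 = 8.5 rows/in; 67.5 × 8.5 = 573.75 → 574 rows.

Cast on 336 stitches and work 574 rows.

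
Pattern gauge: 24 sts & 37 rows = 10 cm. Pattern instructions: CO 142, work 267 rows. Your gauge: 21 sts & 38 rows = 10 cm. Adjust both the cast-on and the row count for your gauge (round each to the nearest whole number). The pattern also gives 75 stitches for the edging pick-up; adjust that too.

Stitches: 142 × 21/24 = 124.25 → 124.
Rows: 267 × 38/37 = 274.22 → 274.
edging pick-up: 75 × 21/24 = 65.62 → 66.

Cast on 124 stitches; work 274 rows; edging pick-up 66 stitches.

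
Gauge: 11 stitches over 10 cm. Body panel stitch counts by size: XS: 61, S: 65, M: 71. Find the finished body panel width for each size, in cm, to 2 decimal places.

XS 55.45 cm; S 59.09 cm; M 64.55 cm.

11/10 = 1.1 sts per cm.
XS: 61 / 1.1 = 55.455 → 55.45 cm.
S: 65 / 1.1 = 59.091 → 59.09 cm.
M: 71 / 1.1 = 64.545 → 64.55 cm.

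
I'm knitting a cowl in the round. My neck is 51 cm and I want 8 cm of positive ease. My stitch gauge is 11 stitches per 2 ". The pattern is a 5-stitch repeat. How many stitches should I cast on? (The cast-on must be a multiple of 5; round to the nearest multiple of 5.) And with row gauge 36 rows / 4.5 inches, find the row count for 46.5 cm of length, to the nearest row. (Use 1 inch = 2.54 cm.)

Finished = 51 + 8 = 59 cm.
59 cm × 1/2.54 = 23.23 inches.
11/2 = 5.5 sts per in; 23.23 × 5.5 = 127.76 sts.
Nearest multiple of 5 → 130.
46.5 cm = 18.31 inches; × 8 = 146.46 → 146 rows.

Cast on 130 stitches; work 146 rows.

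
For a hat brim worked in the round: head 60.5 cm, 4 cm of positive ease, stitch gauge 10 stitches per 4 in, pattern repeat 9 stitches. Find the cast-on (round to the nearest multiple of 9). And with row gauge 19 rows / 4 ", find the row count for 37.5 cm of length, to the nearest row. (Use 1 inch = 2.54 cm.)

Cast on 63 stitches; work 70 rows.

Finished = 60.5 + 4 = 64.5 cm.
64.5 cm × 1/2.54 = 25.39 inches.
10/4 = 2.5 sts per in; 25.39 × 2.5 = 63.48 sts.
Nearest multiple of 9 → 63.
37.5 cm = 14.76 inches; × 4.75 = 70.13 → 70 rows.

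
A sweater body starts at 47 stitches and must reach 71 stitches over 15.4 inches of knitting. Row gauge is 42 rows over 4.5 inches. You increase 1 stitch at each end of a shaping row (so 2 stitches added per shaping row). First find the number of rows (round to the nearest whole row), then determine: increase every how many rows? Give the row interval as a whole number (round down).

Increase every 12th row.

Rows = 15.4 × 9.333 = 143.7 → 144 rows.
Stitches to add: 24 → 12 shaping rows (at 2 st each).
144 / 12 = 12.00 → every 12 rows.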